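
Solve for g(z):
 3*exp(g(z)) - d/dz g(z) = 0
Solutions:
 g(z) = log(-1/(C1 + 3*z))


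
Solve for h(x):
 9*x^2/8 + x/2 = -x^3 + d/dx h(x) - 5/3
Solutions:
 h(x) = C1 + x^4/4 + 3*x^3/8 + x^2/4 + 5*x/3


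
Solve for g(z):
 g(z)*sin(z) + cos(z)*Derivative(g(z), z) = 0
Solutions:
 g(z) = C1*cos(z)


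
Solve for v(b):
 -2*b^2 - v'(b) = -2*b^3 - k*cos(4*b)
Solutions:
 v(b) = C1 + b^4/2 - 2*b^3/3 + k*sin(4*b)/4


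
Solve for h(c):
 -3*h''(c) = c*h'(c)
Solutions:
 h(c) = C1 + C2*erf(sqrt(6)*c/6)


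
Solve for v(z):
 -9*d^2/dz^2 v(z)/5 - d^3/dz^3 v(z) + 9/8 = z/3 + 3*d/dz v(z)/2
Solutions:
 v(z) = C1 - z^2/9 + 61*z/60 + (C2*sin(sqrt(69)*z/10) + C3*cos(sqrt(69)*z/10))*exp(-9*z/10)


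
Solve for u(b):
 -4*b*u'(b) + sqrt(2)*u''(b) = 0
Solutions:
 u(b) = C1 + C2*erfi(2^(1/4)*b)


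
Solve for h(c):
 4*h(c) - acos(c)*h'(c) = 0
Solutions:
 h(c) = C1*exp(4*Integral(1/acos(c), c))


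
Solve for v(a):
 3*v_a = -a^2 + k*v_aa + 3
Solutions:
 v(a) = C1 + C2*exp(3*a/k) - a^3/9 - a^2*k/9 - 2*a*k^2/27 + a


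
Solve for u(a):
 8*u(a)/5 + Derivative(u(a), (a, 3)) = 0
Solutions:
 u(a) = C3*exp(-2*5^(2/3)*a/5) + (C1*sin(sqrt(3)*5^(2/3)*a/5) + C2*cos(sqrt(3)*5^(2/3)*a/5))*exp(5^(2/3)*a/5)


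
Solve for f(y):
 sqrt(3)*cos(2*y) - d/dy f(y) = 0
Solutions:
 f(y) = C1 + sqrt(3)*sin(2*y)/2


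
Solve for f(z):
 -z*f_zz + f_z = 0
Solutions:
 f(z) = C1 + C2*z^2


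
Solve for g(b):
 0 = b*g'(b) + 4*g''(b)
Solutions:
 g(b) = C1 + C2*erf(sqrt(2)*b/4)


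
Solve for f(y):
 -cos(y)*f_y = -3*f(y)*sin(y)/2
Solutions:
 f(y) = C1/cos(y)^(3/2)


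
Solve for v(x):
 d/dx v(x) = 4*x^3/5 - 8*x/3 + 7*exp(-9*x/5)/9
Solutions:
 v(x) = C1 + x^4/5 - 4*x^2/3 - 35*exp(-9*x/5)/81


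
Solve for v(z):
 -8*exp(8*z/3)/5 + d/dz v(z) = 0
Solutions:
 v(z) = C1 + 3*exp(8*z/3)/5


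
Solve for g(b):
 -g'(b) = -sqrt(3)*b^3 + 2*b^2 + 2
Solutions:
 g(b) = C1 + sqrt(3)*b^4/4 - 2*b^3/3 - 2*b


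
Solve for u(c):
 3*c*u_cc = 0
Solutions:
 u(c) = C1 + C2*c


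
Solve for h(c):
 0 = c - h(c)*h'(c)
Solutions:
 h(c) = -sqrt(C1 + c^2)
 h(c) = sqrt(C1 + c^2)


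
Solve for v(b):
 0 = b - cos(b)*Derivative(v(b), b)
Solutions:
 v(b) = C1 + Integral(b/cos(b), b)


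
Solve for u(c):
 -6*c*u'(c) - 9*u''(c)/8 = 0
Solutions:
 u(c) = C1 + C2*erf(2*sqrt(6)*c/3)


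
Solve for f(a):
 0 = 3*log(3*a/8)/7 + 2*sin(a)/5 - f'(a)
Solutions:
 f(a) = C1 + 3*a*log(a)/7 - 9*a*log(2)/7 - 3*a/7 + 3*a*log(3)/7 - 2*cos(a)/5


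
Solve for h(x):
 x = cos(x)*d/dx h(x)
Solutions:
 h(x) = C1 + Integral(x/cos(x), x)


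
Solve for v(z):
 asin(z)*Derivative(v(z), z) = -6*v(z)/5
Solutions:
 v(z) = C1*exp(-6*Integral(1/asin(z), z)/5)


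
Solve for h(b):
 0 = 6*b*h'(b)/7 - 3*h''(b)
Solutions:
 h(b) = C1 + C2*erfi(sqrt(7)*b/7)


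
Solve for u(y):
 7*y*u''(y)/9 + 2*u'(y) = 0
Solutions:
 u(y) = C1 + C2/y^(11/7)


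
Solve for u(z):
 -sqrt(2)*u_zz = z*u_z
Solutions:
 u(z) = C1 + C2*erf(2^(1/4)*z/2)


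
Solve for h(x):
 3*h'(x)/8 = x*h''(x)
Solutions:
 h(x) = C1 + C2*x^(11/8)


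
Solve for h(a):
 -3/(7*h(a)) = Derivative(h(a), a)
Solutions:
 h(a) = -sqrt(C1 - 42*a)/7
 h(a) = sqrt(C1 - 42*a)/7


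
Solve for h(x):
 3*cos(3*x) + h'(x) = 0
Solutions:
 h(x) = C1 - sin(3*x)


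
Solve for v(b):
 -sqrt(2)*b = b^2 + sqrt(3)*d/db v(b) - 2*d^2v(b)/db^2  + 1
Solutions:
 v(b) = C1 + C2*exp(sqrt(3)*b/2) - sqrt(3)*b^3/9 - 2*b^2/3 - sqrt(6)*b^2/6 - 11*sqrt(3)*b/9 - 2*sqrt(2)*b/3


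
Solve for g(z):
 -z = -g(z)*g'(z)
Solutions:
 g(z) = -sqrt(C1 + z^2)
 g(z) = sqrt(C1 + z^2)


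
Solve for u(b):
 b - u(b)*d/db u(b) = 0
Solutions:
 u(b) = -sqrt(C1 + b^2)
 u(b) = sqrt(C1 + b^2)


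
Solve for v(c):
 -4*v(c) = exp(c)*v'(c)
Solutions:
 v(c) = C1*exp(4*exp(-c))


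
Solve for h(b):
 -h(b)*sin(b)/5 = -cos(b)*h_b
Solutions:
 h(b) = C1/cos(b)^(1/5)


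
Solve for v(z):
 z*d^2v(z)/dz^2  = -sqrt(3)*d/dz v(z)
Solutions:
 v(z) = C1 + C2*z^(1 - sqrt(3))


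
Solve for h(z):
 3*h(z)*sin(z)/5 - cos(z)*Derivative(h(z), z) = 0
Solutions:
 h(z) = C1/cos(z)^(3/5)


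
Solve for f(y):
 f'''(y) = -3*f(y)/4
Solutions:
 f(y) = C3*exp(-6^(1/3)*y/2) + (C1*sin(2^(1/3)*3^(5/6)*y/4) + C2*cos(2^(1/3)*3^(5/6)*y/4))*exp(6^(1/3)*y/4)


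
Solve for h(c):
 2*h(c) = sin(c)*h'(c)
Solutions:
 h(c) = C1*(cos(c) - 1)/(cos(c) + 1)


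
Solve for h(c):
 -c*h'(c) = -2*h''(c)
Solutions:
 h(c) = C1 + C2*erfi(c/2)


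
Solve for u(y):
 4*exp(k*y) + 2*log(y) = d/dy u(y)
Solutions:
 u(y) = C1 + 2*y*log(y) - 2*y + Piecewise((4*exp(k*y)/k, Ne(k, 0)), (4*y, True))


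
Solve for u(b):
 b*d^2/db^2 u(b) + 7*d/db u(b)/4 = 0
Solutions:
 u(b) = C1 + C2/b^(3/4)


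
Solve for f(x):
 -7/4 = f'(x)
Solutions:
 f(x) = C1 - 7*x/4


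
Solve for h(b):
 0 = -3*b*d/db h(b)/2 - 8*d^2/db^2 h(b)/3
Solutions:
 h(b) = C1 + C2*erf(3*sqrt(2)*b/8)


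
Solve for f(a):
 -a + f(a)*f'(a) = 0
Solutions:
 f(a) = -sqrt(C1 + a^2)
 f(a) = sqrt(C1 + a^2)


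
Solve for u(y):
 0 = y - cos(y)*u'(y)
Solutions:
 u(y) = C1 + Integral(y/cos(y), y)


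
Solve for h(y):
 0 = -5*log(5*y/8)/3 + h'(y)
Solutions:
 h(y) = C1 + 5*y*log(y)/3 - 5*y*log(2) - 5*y/3 + 5*y*log(5)/3


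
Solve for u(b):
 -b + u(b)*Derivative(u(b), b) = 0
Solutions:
 u(b) = -sqrt(C1 + b^2)
 u(b) = sqrt(C1 + b^2)


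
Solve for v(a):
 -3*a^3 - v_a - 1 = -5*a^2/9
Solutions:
 v(a) = C1 - 3*a^4/4 + 5*a^3/27 - a


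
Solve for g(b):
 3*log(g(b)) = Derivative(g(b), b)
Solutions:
 li(g(b)) = C1 + 3*b


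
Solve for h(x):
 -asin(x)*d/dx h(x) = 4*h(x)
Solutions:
 h(x) = C1*exp(-4*Integral(1/asin(x), x))


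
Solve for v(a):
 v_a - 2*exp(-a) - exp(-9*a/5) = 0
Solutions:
 v(a) = C1 - 2*exp(-a) - 5*exp(-9*a/5)/9


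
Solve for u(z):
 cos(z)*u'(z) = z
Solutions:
 u(z) = C1 + Integral(z/cos(z), z)


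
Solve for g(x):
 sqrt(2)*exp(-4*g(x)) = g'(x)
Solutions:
 g(x) = log(-I*(C1 + 4*sqrt(2)*x)^(1/4))
 g(x) = log(I*(C1 + 4*sqrt(2)*x)^(1/4))
 g(x) = log(-(C1 + 4*sqrt(2)*x)^(1/4))
 g(x) = log(C1 + 4*sqrt(2)*x)/4


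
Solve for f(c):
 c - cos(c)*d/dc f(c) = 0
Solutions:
 f(c) = C1 + Integral(c/cos(c), c)


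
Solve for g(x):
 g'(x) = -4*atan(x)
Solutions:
 g(x) = C1 - 4*x*atan(x) + 2*log(x^2 + 1)


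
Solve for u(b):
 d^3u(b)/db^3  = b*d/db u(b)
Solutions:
 u(b) = C1 + Integral(C2*airyai(b) + C3*airybi(b), b)


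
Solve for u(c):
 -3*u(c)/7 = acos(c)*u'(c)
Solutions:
 u(c) = C1*exp(-3*Integral(1/acos(c), c)/7)


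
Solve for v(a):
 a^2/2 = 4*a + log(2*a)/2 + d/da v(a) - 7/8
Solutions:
 v(a) = C1 + a^3/6 - 2*a^2 - a*log(a)/2 - a*log(2)/2 + 11*a/8


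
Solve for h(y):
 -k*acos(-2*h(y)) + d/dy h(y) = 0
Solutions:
 Integral(1/acos(-2*_y), (_y, h(y))) = C1 + k*y


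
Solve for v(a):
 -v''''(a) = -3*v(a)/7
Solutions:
 v(a) = C1*exp(-3^(1/4)*7^(3/4)*a/7) + C2*exp(3^(1/4)*7^(3/4)*a/7) + C3*sin(3^(1/4)*7^(3/4)*a/7) + C4*cos(3^(1/4)*7^(3/4)*a/7)


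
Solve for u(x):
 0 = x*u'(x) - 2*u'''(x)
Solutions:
 u(x) = C1 + Integral(C2*airyai(2^(2/3)*x/2) + C3*airybi(2^(2/3)*x/2), x)


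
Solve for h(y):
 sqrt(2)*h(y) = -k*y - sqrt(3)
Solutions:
 h(y) = -sqrt(2)*k*y/2 - sqrt(6)/2


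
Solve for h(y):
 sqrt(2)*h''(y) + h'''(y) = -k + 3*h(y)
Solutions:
 h(y) = C1*exp(-y*(4*2^(1/3)/(-4*sqrt(2) + sqrt(-32 + (81 - 4*sqrt(2))^2) + 81)^(1/3) + 4*sqrt(2) + 2^(2/3)*(-4*sqrt(2) + sqrt(-32 + (81 - 4*sqrt(2))^2) + 81)^(1/3))/12)*sin(2^(1/3)*sqrt(3)*y*(-2^(1/3)*(-4*sqrt(2) + sqrt(-32 + 729*(-3 + 4*sqrt(2)/27)^2) + 81)^(1/3) + 4/(-4*sqrt(2) + sqrt(-32 + 729*(-3 + 4*sqrt(2)/27)^2) + 81)^(1/3))/12) + C2*exp(-y*(4*2^(1/3)/(-4*sqrt(2) + sqrt(-32 + (81 - 4*sqrt(2))^2) + 81)^(1/3) + 4*sqrt(2) + 2^(2/3)*(-4*sqrt(2) + sqrt(-32 + (81 - 4*sqrt(2))^2) + 81)^(1/3))/12)*cos(2^(1/3)*sqrt(3)*y*(-2^(1/3)*(-4*sqrt(2) + sqrt(-32 + 729*(-3 + 4*sqrt(2)/27)^2) + 81)^(1/3) + 4/(-4*sqrt(2) + sqrt(-32 + 729*(-3 + 4*sqrt(2)/27)^2) + 81)^(1/3))/12) + C3*exp(y*(-2*sqrt(2) + 4*2^(1/3)/(-4*sqrt(2) + sqrt(-32 + (81 - 4*sqrt(2))^2) + 81)^(1/3) + 2^(2/3)*(-4*sqrt(2) + sqrt(-32 + (81 - 4*sqrt(2))^2) + 81)^(1/3))/6) + k/3


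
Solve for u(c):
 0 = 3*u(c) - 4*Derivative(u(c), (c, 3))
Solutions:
 u(c) = C3*exp(6^(1/3)*c/2) + (C1*sin(2^(1/3)*3^(5/6)*c/4) + C2*cos(2^(1/3)*3^(5/6)*c/4))*exp(-6^(1/3)*c/4)


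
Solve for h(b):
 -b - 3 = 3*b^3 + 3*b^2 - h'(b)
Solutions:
 h(b) = C1 + 3*b^4/4 + b^3 + b^2/2 + 3*b


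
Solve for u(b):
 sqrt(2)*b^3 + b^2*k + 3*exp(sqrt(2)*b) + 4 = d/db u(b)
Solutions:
 u(b) = C1 + sqrt(2)*b^4/4 + b^3*k/3 + 4*b + 3*sqrt(2)*exp(sqrt(2)*b)/2


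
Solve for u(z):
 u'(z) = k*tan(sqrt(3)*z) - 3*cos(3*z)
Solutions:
 u(z) = C1 - sqrt(3)*k*log(cos(sqrt(3)*z))/3 - sin(3*z)


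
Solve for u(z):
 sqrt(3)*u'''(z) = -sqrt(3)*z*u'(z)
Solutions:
 u(z) = C1 + Integral(C2*airyai(-z) + C3*airybi(-z), z)


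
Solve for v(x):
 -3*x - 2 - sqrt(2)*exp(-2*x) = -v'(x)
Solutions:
 v(x) = C1 + 3*x^2/2 + 2*x - sqrt(2)*exp(-2*x)/2


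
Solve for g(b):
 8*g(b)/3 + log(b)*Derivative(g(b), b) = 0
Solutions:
 g(b) = C1*exp(-8*li(b)/3)


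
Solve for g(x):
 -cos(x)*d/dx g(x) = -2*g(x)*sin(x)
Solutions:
 g(x) = C1/cos(x)^2


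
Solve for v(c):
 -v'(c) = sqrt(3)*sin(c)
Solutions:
 v(c) = C1 + sqrt(3)*cos(c)


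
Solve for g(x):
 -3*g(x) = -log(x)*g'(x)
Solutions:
 g(x) = C1*exp(3*li(x))


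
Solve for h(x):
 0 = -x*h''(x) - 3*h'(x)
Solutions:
 h(x) = C1 + C2/x^2


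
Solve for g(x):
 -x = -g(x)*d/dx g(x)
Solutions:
 g(x) = -sqrt(C1 + x^2)
 g(x) = sqrt(C1 + x^2)


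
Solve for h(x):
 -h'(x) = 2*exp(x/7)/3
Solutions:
 h(x) = C1 - 14*exp(x/7)/3


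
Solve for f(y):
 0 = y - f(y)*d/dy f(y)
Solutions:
 f(y) = -sqrt(C1 + y^2)
 f(y) = sqrt(C1 + y^2)


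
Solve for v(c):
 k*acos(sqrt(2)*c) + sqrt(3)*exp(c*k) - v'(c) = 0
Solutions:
 v(c) = C1 + k*(c*acos(sqrt(2)*c) - sqrt(2)*sqrt(1 - 2*c^2)/2) + sqrt(3)*Piecewise((exp(c*k)/k, Ne(k, 0)), (c, True))


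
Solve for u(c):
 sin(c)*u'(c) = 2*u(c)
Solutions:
 u(c) = C1*(cos(c) - 1)/(cos(c) + 1)


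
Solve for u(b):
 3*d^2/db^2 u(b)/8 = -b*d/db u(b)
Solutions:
 u(b) = C1 + C2*erf(2*sqrt(3)*b/3)


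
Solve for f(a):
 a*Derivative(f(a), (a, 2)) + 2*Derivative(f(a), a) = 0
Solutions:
 f(a) = C1 + C2/a


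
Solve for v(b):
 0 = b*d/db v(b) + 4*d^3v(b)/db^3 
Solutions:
 v(b) = C1 + Integral(C2*airyai(-2^(1/3)*b/2) + C3*airybi(-2^(1/3)*b/2), b)


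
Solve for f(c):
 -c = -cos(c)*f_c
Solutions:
 f(c) = C1 + Integral(c/cos(c), c)


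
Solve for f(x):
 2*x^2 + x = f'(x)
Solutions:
 f(x) = C1 + 2*x^3/3 + x^2/2


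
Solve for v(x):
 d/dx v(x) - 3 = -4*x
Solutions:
 v(x) = C1 - 2*x^2 + 3*x


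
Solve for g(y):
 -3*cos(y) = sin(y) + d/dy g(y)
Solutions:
 g(y) = C1 - 3*sin(y) + cos(y)


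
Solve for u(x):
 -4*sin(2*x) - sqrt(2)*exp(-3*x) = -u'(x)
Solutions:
 u(x) = C1 - 2*cos(2*x) - sqrt(2)*exp(-3*x)/3


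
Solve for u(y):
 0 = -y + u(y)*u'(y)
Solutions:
 u(y) = -sqrt(C1 + y^2)
 u(y) = sqrt(C1 + y^2)


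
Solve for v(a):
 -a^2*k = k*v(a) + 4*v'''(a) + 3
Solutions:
 v(a) = C1*exp(2^(1/3)*a*(-k)^(1/3)/2) + C2*exp(2^(1/3)*a*(-k)^(1/3)*(-1 + sqrt(3)*I)/4) + C3*exp(-2^(1/3)*a*(-k)^(1/3)*(1 + sqrt(3)*I)/4) - a^2 - 3/k


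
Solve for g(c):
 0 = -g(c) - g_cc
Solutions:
 g(c) = C1*sin(c) + C2*cos(c)


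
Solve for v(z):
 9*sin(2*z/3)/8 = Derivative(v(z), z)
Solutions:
 v(z) = C1 - 27*cos(2*z/3)/16


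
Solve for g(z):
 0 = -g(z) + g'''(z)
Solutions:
 g(z) = C3*exp(z) + (C1*sin(sqrt(3)*z/2) + C2*cos(sqrt(3)*z/2))*exp(-z/2)


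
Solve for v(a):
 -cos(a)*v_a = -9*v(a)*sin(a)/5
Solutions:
 v(a) = C1/cos(a)^(9/5)


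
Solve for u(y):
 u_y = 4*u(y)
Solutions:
 u(y) = C1*exp(4*y)


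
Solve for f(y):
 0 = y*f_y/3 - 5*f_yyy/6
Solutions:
 f(y) = C1 + Integral(C2*airyai(2^(1/3)*5^(2/3)*y/5) + C3*airybi(2^(1/3)*5^(2/3)*y/5), y)


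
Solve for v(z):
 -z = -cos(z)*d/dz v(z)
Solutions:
 v(z) = C1 + Integral(z/cos(z), z)


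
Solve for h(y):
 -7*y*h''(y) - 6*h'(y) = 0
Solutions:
 h(y) = C1 + C2*y^(1/7)


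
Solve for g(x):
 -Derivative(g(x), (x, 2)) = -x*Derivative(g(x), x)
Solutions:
 g(x) = C1 + C2*erfi(sqrt(2)*x/2)


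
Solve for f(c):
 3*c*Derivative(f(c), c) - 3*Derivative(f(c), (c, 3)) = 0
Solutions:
 f(c) = C1 + Integral(C2*airyai(c) + C3*airybi(c), c)


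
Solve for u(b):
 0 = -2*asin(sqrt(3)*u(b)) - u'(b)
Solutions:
 Integral(1/asin(sqrt(3)*_y), (_y, u(b))) = C1 - 2*b


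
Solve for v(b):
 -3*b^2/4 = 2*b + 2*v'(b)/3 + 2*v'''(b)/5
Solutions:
 v(b) = C1 + C2*sin(sqrt(15)*b/3) + C3*cos(sqrt(15)*b/3) - 3*b^3/8 - 3*b^2/2 + 27*b/20


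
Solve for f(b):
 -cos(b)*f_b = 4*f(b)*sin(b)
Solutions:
 f(b) = C1*cos(b)^4


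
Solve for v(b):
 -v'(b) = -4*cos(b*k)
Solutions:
 v(b) = C1 + 4*sin(b*k)/k


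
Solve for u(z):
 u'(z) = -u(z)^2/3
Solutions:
 u(z) = 3/(C1 + z)


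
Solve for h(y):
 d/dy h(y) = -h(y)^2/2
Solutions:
 h(y) = 2/(C1 + y)


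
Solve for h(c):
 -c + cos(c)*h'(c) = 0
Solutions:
 h(c) = C1 + Integral(c/cos(c), c)


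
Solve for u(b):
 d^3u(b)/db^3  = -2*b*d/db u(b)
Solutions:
 u(b) = C1 + Integral(C2*airyai(-2^(1/3)*b) + C3*airybi(-2^(1/3)*b), b)


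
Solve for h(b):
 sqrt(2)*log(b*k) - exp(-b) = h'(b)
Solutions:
 h(b) = C1 + sqrt(2)*b*log(b*k) - sqrt(2)*b + exp(-b)


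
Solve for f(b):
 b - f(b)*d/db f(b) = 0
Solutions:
 f(b) = -sqrt(C1 + b^2)
 f(b) = sqrt(C1 + b^2)


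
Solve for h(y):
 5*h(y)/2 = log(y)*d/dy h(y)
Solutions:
 h(y) = C1*exp(5*li(y)/2)


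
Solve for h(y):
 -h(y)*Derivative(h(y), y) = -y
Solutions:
 h(y) = -sqrt(C1 + y^2)
 h(y) = sqrt(C1 + y^2)


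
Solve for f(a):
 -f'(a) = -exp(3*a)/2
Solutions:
 f(a) = C1 + exp(3*a)/6


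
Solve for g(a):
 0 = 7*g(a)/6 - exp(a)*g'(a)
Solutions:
 g(a) = C1*exp(-7*exp(-a)/6)


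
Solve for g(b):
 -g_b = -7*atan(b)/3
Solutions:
 g(b) = C1 + 7*b*atan(b)/3 - 7*log(b^2 + 1)/6


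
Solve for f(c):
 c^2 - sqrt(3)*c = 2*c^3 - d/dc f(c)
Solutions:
 f(c) = C1 + c^4/2 - c^3/3 + sqrt(3)*c^2/2


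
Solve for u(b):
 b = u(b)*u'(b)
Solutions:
 u(b) = -sqrt(C1 + b^2)
 u(b) = sqrt(C1 + b^2)


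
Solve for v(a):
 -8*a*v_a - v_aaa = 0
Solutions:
 v(a) = C1 + Integral(C2*airyai(-2*a) + C3*airybi(-2*a), a)


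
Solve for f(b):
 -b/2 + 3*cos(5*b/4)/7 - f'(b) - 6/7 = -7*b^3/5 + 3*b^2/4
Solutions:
 f(b) = C1 + 7*b^4/20 - b^3/4 - b^2/4 - 6*b/7 + 12*sin(5*b/4)/35


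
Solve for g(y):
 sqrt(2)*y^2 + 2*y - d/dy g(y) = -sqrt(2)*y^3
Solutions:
 g(y) = C1 + sqrt(2)*y^4/4 + sqrt(2)*y^3/3 + y^2


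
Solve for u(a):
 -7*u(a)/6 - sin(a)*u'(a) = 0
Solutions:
 u(a) = C1*(cos(a) + 1)^(7/12)/(cos(a) - 1)^(7/12)


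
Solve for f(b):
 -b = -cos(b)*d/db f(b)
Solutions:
 f(b) = C1 + Integral(b/cos(b), b)


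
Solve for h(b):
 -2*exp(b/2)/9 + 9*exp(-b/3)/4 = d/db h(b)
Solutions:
 h(b) = C1 - 4*exp(b/2)/9 - 27*exp(-b/3)/4


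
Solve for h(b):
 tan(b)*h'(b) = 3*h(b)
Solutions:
 h(b) = C1*sin(b)^3


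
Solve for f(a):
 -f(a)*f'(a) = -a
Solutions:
 f(a) = -sqrt(C1 + a^2)
 f(a) = sqrt(C1 + a^2)


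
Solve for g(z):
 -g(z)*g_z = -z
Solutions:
 g(z) = -sqrt(C1 + z^2)
 g(z) = sqrt(C1 + z^2)


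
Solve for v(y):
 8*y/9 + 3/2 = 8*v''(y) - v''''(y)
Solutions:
 v(y) = C1 + C2*y + C3*exp(-2*sqrt(2)*y) + C4*exp(2*sqrt(2)*y) + y^3/54 + 3*y^2/32


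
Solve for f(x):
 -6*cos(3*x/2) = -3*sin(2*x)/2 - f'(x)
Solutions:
 f(x) = C1 + 4*sin(3*x/2) + 3*cos(2*x)/4


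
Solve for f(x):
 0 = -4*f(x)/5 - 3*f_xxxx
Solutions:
 f(x) = (C1*sin(15^(3/4)*x/15) + C2*cos(15^(3/4)*x/15))*exp(-15^(3/4)*x/15) + (C3*sin(15^(3/4)*x/15) + C4*cos(15^(3/4)*x/15))*exp(15^(3/4)*x/15)


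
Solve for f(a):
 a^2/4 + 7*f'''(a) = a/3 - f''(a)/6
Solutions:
 f(a) = C1 + C2*a + C3*exp(-a/42) - a^4/8 + 64*a^3/3 - 2688*a^2


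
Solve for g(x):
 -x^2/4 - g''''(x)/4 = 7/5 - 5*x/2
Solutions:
 g(x) = C1 + C2*x + C3*x^2 + C4*x^3 - x^6/360 + x^5/12 - 7*x^4/30


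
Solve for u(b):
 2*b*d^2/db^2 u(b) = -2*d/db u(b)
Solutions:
 u(b) = C1 + C2*log(b)


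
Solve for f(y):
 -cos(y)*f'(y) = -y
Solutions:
 f(y) = C1 + Integral(y/cos(y), y)


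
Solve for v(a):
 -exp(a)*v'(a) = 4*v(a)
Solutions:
 v(a) = C1*exp(4*exp(-a))


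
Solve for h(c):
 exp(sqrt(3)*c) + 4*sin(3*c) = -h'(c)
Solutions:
 h(c) = C1 - sqrt(3)*exp(sqrt(3)*c)/3 + 4*cos(3*c)/3


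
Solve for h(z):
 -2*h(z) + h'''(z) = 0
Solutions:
 h(z) = C3*exp(2^(1/3)*z) + (C1*sin(2^(1/3)*sqrt(3)*z/2) + C2*cos(2^(1/3)*sqrt(3)*z/2))*exp(-2^(1/3)*z/2)


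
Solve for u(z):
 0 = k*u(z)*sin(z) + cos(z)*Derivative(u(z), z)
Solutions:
 u(z) = C1*exp(k*log(cos(z)))


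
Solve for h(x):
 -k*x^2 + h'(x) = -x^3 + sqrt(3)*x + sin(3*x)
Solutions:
 h(x) = C1 + k*x^3/3 - x^4/4 + sqrt(3)*x^2/2 - cos(3*x)/3


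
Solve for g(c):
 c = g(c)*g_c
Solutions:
 g(c) = -sqrt(C1 + c^2)
 g(c) = sqrt(C1 + c^2)


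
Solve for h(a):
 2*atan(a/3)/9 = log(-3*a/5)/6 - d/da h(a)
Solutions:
 h(a) = C1 + a*log(-a)/6 - 2*a*atan(a/3)/9 - a*log(5)/6 - a/6 + a*log(3)/6 + log(a^2 + 9)/3


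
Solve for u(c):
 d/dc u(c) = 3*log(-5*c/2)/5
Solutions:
 u(c) = C1 + 3*c*log(-c)/5 + 3*c*(-1 - log(2) + log(5))/5


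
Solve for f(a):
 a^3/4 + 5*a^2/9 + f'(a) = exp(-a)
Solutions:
 f(a) = C1 - a^4/16 - 5*a^3/27 - exp(-a)


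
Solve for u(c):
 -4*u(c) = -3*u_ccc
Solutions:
 u(c) = C3*exp(6^(2/3)*c/3) + (C1*sin(2^(2/3)*3^(1/6)*c/2) + C2*cos(2^(2/3)*3^(1/6)*c/2))*exp(-6^(2/3)*c/6)


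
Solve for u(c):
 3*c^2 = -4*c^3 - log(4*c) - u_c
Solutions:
 u(c) = C1 - c^4 - c^3 - c*log(c) - c*log(4) + c


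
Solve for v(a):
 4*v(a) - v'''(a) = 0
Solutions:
 v(a) = C3*exp(2^(2/3)*a) + (C1*sin(2^(2/3)*sqrt(3)*a/2) + C2*cos(2^(2/3)*sqrt(3)*a/2))*exp(-2^(2/3)*a/2)


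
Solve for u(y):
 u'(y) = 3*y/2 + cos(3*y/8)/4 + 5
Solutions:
 u(y) = C1 + 3*y^2/4 + 5*y + 2*sin(3*y/8)/3


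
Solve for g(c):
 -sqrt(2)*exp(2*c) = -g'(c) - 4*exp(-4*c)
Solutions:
 g(c) = C1 + sqrt(2)*exp(2*c)/2 + exp(-4*c)


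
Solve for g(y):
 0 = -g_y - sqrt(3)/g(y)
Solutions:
 g(y) = -sqrt(C1 - 2*sqrt(3)*y)
 g(y) = sqrt(C1 - 2*sqrt(3)*y)


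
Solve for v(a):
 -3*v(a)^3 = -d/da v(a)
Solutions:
 v(a) = -sqrt(2)*sqrt(-1/(C1 + 3*a))/2
 v(a) = sqrt(2)*sqrt(-1/(C1 + 3*a))/2


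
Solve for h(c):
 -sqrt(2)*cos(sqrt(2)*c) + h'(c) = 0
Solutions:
 h(c) = C1 + sin(sqrt(2)*c)


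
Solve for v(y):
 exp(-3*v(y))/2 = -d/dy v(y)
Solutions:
 v(y) = log(C1 - 3*y/2)/3
 v(y) = log((-1 - sqrt(3)*I)*(C1 - 3*y/2)^(1/3)/2)
 v(y) = log((-1 + sqrt(3)*I)*(C1 - 3*y/2)^(1/3)/2)


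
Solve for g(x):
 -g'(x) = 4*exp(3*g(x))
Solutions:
 g(x) = log((-3^(2/3) - 3*3^(1/6)*I)*(1/(C1 + 4*x))^(1/3)/6)
 g(x) = log((-3^(2/3) + 3*3^(1/6)*I)*(1/(C1 + 4*x))^(1/3)/6)
 g(x) = log(1/(C1 + 12*x))/3


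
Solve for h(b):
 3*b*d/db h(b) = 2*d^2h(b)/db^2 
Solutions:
 h(b) = C1 + C2*erfi(sqrt(3)*b/2)


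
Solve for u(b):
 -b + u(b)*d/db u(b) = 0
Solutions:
 u(b) = -sqrt(C1 + b^2)
 u(b) = sqrt(C1 + b^2)


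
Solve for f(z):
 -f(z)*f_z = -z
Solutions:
 f(z) = -sqrt(C1 + z^2)
 f(z) = sqrt(C1 + z^2)


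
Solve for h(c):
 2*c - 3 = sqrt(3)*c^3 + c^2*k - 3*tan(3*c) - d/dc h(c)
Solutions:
 h(c) = C1 + sqrt(3)*c^4/4 + c^3*k/3 - c^2 + 3*c + log(cos(3*c))


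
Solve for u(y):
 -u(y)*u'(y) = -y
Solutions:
 u(y) = -sqrt(C1 + y^2)
 u(y) = sqrt(C1 + y^2)


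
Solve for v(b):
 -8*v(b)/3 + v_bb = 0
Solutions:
 v(b) = C1*exp(-2*sqrt(6)*b/3) + C2*exp(2*sqrt(6)*b/3)


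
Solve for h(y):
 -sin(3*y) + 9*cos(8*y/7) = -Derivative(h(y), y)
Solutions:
 h(y) = C1 - 63*sin(8*y/7)/8 - cos(3*y)/3


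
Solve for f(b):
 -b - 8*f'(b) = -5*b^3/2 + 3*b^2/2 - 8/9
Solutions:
 f(b) = C1 + 5*b^4/64 - b^3/16 - b^2/16 + b/9


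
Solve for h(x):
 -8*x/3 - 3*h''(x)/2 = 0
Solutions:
 h(x) = C1 + C2*x - 8*x^3/27


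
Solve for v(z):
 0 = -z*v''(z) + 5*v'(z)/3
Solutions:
 v(z) = C1 + C2*z^(8/3)


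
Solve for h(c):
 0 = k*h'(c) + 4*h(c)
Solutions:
 h(c) = C1*exp(-4*c/k)


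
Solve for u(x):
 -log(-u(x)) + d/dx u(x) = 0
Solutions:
 -li(-u(x)) = C1 + x


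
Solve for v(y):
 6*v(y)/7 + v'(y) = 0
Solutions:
 v(y) = C1*exp(-6*y/7)


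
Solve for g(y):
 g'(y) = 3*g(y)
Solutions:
 g(y) = C1*exp(3*y)


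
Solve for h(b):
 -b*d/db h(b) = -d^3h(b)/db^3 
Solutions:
 h(b) = C1 + Integral(C2*airyai(b) + C3*airybi(b), b)


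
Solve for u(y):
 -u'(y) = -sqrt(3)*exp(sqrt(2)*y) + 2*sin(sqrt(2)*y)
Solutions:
 u(y) = C1 + sqrt(6)*exp(sqrt(2)*y)/2 + sqrt(2)*cos(sqrt(2)*y)


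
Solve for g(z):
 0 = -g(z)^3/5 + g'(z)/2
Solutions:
 g(z) = -sqrt(10)*sqrt(-1/(C1 + 2*z))/2
 g(z) = sqrt(10)*sqrt(-1/(C1 + 2*z))/2


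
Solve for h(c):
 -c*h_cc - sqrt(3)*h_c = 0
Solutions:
 h(c) = C1 + C2*c^(1 - sqrt(3))


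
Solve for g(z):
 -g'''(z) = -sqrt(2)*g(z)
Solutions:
 g(z) = C3*exp(2^(1/6)*z) + (C1*sin(2^(1/6)*sqrt(3)*z/2) + C2*cos(2^(1/6)*sqrt(3)*z/2))*exp(-2^(1/6)*z/2)


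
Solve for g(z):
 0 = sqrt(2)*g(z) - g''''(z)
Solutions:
 g(z) = C1*exp(-2^(1/8)*z) + C2*exp(2^(1/8)*z) + C3*sin(2^(1/8)*z) + C4*cos(2^(1/8)*z)


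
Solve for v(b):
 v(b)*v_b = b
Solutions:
 v(b) = -sqrt(C1 + b^2)
 v(b) = sqrt(C1 + b^2)


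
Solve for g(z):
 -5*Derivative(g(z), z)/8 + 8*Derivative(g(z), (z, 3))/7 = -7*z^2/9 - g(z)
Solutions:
 g(z) = C1*exp(21^(1/3)*z*(5*21^(1/3)/(sqrt(80319) + 288)^(1/3) + (sqrt(80319) + 288)^(1/3))/48)*sin(3^(1/6)*7^(1/3)*z*(-3^(2/3)*(sqrt(80319) + 288)^(1/3) + 15*7^(1/3)/(sqrt(80319) + 288)^(1/3))/48) + C2*exp(21^(1/3)*z*(5*21^(1/3)/(sqrt(80319) + 288)^(1/3) + (sqrt(80319) + 288)^(1/3))/48)*cos(3^(1/6)*7^(1/3)*z*(-3^(2/3)*(sqrt(80319) + 288)^(1/3) + 15*7^(1/3)/(sqrt(80319) + 288)^(1/3))/48) + C3*exp(-21^(1/3)*z*(5*21^(1/3)/(sqrt(80319) + 288)^(1/3) + (sqrt(80319) + 288)^(1/3))/24) - 7*z^2/9 - 35*z/36 - 175/288


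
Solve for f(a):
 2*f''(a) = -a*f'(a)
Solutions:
 f(a) = C1 + C2*erf(a/2)


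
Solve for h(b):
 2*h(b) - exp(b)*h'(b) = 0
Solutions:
 h(b) = C1*exp(-2*exp(-b))


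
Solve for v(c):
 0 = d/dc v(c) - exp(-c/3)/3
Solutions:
 v(c) = C1 - 1/exp(c)^(1/3)


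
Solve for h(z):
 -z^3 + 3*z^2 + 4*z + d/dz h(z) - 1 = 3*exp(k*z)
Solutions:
 h(z) = C1 + z^4/4 - z^3 - 2*z^2 + z + 3*exp(k*z)/k


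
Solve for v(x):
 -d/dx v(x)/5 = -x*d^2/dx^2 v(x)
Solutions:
 v(x) = C1 + C2*x^(6/5)


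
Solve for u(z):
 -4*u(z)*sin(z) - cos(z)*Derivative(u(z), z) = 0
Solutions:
 u(z) = C1*cos(z)^4


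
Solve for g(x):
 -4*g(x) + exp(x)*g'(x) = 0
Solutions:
 g(x) = C1*exp(-4*exp(-x))


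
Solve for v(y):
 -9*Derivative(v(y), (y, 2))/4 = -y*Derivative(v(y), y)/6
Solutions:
 v(y) = C1 + C2*erfi(sqrt(3)*y/9)


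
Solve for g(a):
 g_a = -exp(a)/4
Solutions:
 g(a) = C1 - exp(a)/4


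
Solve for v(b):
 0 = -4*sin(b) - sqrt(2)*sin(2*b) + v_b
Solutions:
 v(b) = C1 + sqrt(2)*sin(b)^2 - 4*cos(b)


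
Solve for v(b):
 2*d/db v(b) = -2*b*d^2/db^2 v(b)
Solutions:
 v(b) = C1 + C2*log(b)


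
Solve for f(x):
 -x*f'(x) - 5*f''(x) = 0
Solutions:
 f(x) = C1 + C2*erf(sqrt(10)*x/10)


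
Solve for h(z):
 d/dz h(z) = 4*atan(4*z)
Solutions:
 h(z) = C1 + 4*z*atan(4*z) - log(16*z^2 + 1)/2


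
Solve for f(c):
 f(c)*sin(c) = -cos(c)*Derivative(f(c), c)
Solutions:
 f(c) = C1*cos(c)


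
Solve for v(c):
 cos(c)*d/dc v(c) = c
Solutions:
 v(c) = C1 + Integral(c/cos(c), c)


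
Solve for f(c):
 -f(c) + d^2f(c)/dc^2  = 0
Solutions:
 f(c) = C1*exp(-c) + C2*exp(c)


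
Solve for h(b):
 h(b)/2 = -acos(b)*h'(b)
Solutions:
 h(b) = C1*exp(-Integral(1/acos(b), b)/2)


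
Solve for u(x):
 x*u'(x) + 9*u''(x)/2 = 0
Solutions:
 u(x) = C1 + C2*erf(x/3)


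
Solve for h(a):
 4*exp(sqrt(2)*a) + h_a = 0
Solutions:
 h(a) = C1 - 2*sqrt(2)*exp(sqrt(2)*a)


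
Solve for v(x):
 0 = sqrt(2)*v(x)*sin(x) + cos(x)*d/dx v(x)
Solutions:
 v(x) = C1*cos(x)^(sqrt(2))


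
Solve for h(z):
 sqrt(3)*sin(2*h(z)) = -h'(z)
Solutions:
 h(z) = pi - acos((-C1 - exp(4*sqrt(3)*z))/(C1 - exp(4*sqrt(3)*z)))/2
 h(z) = acos((-C1 - exp(4*sqrt(3)*z))/(C1 - exp(4*sqrt(3)*z)))/2


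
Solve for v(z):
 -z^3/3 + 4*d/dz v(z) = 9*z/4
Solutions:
 v(z) = C1 + z^4/48 + 9*z^2/32


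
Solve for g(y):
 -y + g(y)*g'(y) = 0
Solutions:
 g(y) = -sqrt(C1 + y^2)
 g(y) = sqrt(C1 + y^2)


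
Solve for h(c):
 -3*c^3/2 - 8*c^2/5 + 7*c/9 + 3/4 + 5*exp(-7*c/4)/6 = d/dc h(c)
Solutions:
 h(c) = C1 - 3*c^4/8 - 8*c^3/15 + 7*c^2/18 + 3*c/4 - 10*exp(-7*c/4)/21


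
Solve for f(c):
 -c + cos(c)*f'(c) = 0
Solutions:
 f(c) = C1 + Integral(c/cos(c), c)


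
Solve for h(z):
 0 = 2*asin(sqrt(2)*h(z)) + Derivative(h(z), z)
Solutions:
 Integral(1/asin(sqrt(2)*_y), (_y, h(z))) = C1 - 2*z


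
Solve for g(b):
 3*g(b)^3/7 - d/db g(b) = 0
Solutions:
 g(b) = -sqrt(14)*sqrt(-1/(C1 + 3*b))/2
 g(b) = sqrt(14)*sqrt(-1/(C1 + 3*b))/2


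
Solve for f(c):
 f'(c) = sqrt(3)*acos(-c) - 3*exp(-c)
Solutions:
 f(c) = C1 + sqrt(3)*c*acos(-c) + sqrt(3)*sqrt(1 - c^2) + 3*exp(-c)


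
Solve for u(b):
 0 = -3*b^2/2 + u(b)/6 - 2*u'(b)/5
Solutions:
 u(b) = C1*exp(5*b/12) + 9*b^2 + 216*b/5 + 2592/25


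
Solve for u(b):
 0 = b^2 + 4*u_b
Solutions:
 u(b) = C1 - b^3/12


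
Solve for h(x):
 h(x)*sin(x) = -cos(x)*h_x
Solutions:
 h(x) = C1*cos(x)


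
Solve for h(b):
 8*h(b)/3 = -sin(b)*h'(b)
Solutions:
 h(b) = C1*(cos(b) + 1)^(4/3)/(cos(b) - 1)^(4/3)


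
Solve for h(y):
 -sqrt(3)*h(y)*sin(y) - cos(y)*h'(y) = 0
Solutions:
 h(y) = C1*cos(y)^(sqrt(3))


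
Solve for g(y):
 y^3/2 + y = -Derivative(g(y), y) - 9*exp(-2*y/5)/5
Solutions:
 g(y) = C1 - y^4/8 - y^2/2 + 9*exp(-2*y/5)/2


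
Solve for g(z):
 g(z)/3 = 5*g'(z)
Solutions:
 g(z) = C1*exp(z/15)


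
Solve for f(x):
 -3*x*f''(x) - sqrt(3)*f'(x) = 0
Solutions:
 f(x) = C1 + C2*x^(1 - sqrt(3)/3)


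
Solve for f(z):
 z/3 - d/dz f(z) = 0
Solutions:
 f(z) = C1 + z^2/6


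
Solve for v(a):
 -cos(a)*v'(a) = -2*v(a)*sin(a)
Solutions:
 v(a) = C1/cos(a)^2


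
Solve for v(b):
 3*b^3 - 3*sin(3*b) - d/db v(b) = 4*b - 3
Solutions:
 v(b) = C1 + 3*b^4/4 - 2*b^2 + 3*b + cos(3*b)


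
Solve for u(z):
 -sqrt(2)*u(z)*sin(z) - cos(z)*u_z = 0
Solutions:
 u(z) = C1*cos(z)^(sqrt(2))


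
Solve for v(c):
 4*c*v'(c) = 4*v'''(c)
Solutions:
 v(c) = C1 + Integral(C2*airyai(c) + C3*airybi(c), c)


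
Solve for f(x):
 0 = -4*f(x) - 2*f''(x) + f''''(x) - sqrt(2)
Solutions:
 f(x) = C1*exp(-x*sqrt(1 + sqrt(5))) + C2*exp(x*sqrt(1 + sqrt(5))) + C3*sin(x*sqrt(-1 + sqrt(5))) + C4*cos(x*sqrt(-1 + sqrt(5))) - sqrt(2)/4


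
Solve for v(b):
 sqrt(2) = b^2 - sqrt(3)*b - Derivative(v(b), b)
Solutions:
 v(b) = C1 + b^3/3 - sqrt(3)*b^2/2 - sqrt(2)*b


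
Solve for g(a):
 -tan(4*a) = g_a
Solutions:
 g(a) = C1 + log(cos(4*a))/4


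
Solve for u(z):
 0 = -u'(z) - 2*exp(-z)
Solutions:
 u(z) = C1 + 2*exp(-z)


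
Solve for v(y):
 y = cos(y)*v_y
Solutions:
 v(y) = C1 + Integral(y/cos(y), y)


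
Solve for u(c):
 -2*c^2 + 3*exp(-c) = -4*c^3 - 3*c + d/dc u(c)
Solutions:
 u(c) = C1 + c^4 - 2*c^3/3 + 3*c^2/2 - 3*exp(-c)


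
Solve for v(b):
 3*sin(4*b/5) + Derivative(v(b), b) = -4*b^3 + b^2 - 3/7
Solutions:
 v(b) = C1 - b^4 + b^3/3 - 3*b/7 + 15*cos(4*b/5)/4


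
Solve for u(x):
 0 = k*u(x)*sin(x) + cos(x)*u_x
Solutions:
 u(x) = C1*exp(k*log(cos(x)))


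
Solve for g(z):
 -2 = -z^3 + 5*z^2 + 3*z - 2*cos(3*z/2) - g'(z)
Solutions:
 g(z) = C1 - z^4/4 + 5*z^3/3 + 3*z^2/2 + 2*z - 4*sin(3*z/2)/3


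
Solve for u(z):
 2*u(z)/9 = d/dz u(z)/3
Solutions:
 u(z) = C1*exp(2*z/3)


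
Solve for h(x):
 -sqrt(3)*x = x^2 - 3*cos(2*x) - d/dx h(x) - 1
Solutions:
 h(x) = C1 + x^3/3 + sqrt(3)*x^2/2 - x - 3*sin(2*x)/2


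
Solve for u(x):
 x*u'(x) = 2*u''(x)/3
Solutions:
 u(x) = C1 + C2*erfi(sqrt(3)*x/2)


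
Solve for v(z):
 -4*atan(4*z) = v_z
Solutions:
 v(z) = C1 - 4*z*atan(4*z) + log(16*z^2 + 1)/2


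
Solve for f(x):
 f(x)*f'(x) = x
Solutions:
 f(x) = -sqrt(C1 + x^2)
 f(x) = sqrt(C1 + x^2)


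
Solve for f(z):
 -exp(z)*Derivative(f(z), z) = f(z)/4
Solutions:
 f(z) = C1*exp(exp(-z)/4)


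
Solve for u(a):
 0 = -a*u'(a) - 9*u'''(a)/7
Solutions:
 u(a) = C1 + Integral(C2*airyai(-21^(1/3)*a/3) + C3*airybi(-21^(1/3)*a/3), a)


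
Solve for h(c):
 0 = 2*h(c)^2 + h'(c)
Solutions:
 h(c) = 1/(C1 + 2*c)


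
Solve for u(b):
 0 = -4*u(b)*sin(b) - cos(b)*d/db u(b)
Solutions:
 u(b) = C1*cos(b)^4


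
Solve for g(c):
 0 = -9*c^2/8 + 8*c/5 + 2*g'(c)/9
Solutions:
 g(c) = C1 + 27*c^3/16 - 18*c^2/5


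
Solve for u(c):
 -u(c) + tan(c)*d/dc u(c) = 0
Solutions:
 u(c) = C1*sin(c)


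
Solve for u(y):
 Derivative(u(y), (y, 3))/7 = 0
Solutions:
 u(y) = C1 + C2*y + C3*y^2


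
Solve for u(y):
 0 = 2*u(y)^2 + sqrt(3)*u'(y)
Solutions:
 u(y) = 3/(C1 + 2*sqrt(3)*y)


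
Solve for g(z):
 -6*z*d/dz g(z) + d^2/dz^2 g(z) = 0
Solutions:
 g(z) = C1 + C2*erfi(sqrt(3)*z)


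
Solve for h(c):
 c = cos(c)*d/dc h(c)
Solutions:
 h(c) = C1 + Integral(c/cos(c), c)


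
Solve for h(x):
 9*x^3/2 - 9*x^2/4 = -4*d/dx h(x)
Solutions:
 h(x) = C1 - 9*x^4/32 + 3*x^3/16


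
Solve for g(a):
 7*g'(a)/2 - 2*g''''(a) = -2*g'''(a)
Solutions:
 g(a) = C1 + C2*exp(a*(-(3*sqrt(4305) + 197)^(1/3) - 4/(3*sqrt(4305) + 197)^(1/3) + 4)/12)*sin(sqrt(3)*a*(-(3*sqrt(4305) + 197)^(1/3) + 4/(3*sqrt(4305) + 197)^(1/3))/12) + C3*exp(a*(-(3*sqrt(4305) + 197)^(1/3) - 4/(3*sqrt(4305) + 197)^(1/3) + 4)/12)*cos(sqrt(3)*a*(-(3*sqrt(4305) + 197)^(1/3) + 4/(3*sqrt(4305) + 197)^(1/3))/12) + C4*exp(a*(4/(3*sqrt(4305) + 197)^(1/3) + 2 + (3*sqrt(4305) + 197)^(1/3))/6)


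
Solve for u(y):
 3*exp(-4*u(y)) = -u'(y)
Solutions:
 u(y) = log(-I*(C1 - 12*y)^(1/4))
 u(y) = log(I*(C1 - 12*y)^(1/4))
 u(y) = log(-(C1 - 12*y)^(1/4))
 u(y) = log(C1 - 12*y)/4


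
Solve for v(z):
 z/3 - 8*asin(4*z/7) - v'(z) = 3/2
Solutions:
 v(z) = C1 + z^2/6 - 8*z*asin(4*z/7) - 3*z/2 - 2*sqrt(49 - 16*z^2)


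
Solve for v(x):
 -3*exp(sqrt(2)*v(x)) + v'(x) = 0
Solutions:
 v(x) = sqrt(2)*(2*log(-1/(C1 + 3*x)) - log(2))/4


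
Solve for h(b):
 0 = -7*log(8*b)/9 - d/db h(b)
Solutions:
 h(b) = C1 - 7*b*log(b)/9 - 7*b*log(2)/3 + 7*b/9


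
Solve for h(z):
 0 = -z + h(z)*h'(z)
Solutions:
 h(z) = -sqrt(C1 + z^2)
 h(z) = sqrt(C1 + z^2)


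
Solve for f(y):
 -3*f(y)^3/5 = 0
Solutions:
 f(y) = 0


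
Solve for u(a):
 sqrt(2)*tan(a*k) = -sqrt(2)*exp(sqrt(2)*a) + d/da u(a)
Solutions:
 u(a) = C1 + sqrt(2)*Piecewise((sqrt(2)*exp(sqrt(2)*a)/2 + log(tan(a*k)^2 + 1)/(2*k), Ne(k, 0)), (sqrt(2)*exp(sqrt(2)*a)/2, True))


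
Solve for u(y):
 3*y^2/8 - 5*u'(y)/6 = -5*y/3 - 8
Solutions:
 u(y) = C1 + 3*y^3/20 + y^2 + 48*y/5


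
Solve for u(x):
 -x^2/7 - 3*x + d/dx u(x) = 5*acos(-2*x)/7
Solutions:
 u(x) = C1 + x^3/21 + 3*x^2/2 + 5*x*acos(-2*x)/7 + 5*sqrt(1 - 4*x^2)/14


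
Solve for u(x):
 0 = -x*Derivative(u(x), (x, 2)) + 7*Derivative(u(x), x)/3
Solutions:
 u(x) = C1 + C2*x^(10/3)


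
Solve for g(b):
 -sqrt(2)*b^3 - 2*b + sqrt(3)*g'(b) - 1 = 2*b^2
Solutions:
 g(b) = C1 + sqrt(6)*b^4/12 + 2*sqrt(3)*b^3/9 + sqrt(3)*b^2/3 + sqrt(3)*b/3


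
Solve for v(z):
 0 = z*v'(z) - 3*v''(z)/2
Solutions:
 v(z) = C1 + C2*erfi(sqrt(3)*z/3)


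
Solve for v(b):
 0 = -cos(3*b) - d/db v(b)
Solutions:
 v(b) = C1 - sin(3*b)/3


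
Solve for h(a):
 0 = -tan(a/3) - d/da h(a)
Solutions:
 h(a) = C1 + 3*log(cos(a/3))


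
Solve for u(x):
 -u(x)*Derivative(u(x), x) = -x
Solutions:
 u(x) = -sqrt(C1 + x^2)
 u(x) = sqrt(C1 + x^2)


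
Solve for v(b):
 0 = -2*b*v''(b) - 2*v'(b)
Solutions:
 v(b) = C1 + C2*log(b)


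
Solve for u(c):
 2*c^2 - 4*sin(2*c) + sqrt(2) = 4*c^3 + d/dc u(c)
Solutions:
 u(c) = C1 - c^4 + 2*c^3/3 + sqrt(2)*c + 2*cos(2*c)


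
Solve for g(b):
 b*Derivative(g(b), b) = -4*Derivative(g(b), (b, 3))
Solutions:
 g(b) = C1 + Integral(C2*airyai(-2^(1/3)*b/2) + C3*airybi(-2^(1/3)*b/2), b)


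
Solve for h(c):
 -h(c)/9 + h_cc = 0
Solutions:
 h(c) = C1*exp(-c/3) + C2*exp(c/3)


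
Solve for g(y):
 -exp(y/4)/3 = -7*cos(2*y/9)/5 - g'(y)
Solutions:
 g(y) = C1 + 4*exp(y/4)/3 - 63*sin(2*y/9)/10


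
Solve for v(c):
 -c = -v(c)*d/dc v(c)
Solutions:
 v(c) = -sqrt(C1 + c^2)
 v(c) = sqrt(C1 + c^2)


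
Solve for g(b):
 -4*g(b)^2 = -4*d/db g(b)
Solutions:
 g(b) = -1/(C1 + b)


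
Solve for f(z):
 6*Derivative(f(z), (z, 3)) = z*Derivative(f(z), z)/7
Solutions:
 f(z) = C1 + Integral(C2*airyai(42^(2/3)*z/42) + C3*airybi(42^(2/3)*z/42), z)


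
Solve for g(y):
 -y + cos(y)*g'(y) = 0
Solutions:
 g(y) = C1 + Integral(y/cos(y), y)


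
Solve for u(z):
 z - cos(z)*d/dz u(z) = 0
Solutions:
 u(z) = C1 + Integral(z/cos(z), z)


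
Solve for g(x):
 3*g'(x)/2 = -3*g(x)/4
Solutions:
 g(x) = C1*exp(-x/2)


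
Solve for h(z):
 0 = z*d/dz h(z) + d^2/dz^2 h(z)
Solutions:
 h(z) = C1 + C2*erf(sqrt(2)*z/2)


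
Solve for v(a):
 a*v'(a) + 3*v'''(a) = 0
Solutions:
 v(a) = C1 + Integral(C2*airyai(-3^(2/3)*a/3) + C3*airybi(-3^(2/3)*a/3), a)


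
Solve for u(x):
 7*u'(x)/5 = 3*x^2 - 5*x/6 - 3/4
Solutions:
 u(x) = C1 + 5*x^3/7 - 25*x^2/84 - 15*x/28


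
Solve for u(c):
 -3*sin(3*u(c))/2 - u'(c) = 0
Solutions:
 u(c) = -acos((-C1 - exp(9*c))/(C1 - exp(9*c)))/3 + 2*pi/3
 u(c) = acos((-C1 - exp(9*c))/(C1 - exp(9*c)))/3


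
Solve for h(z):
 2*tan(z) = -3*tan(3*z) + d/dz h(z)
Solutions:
 h(z) = C1 - 2*log(cos(z)) - log(cos(3*z))


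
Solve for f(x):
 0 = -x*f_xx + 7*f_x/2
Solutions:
 f(x) = C1 + C2*x^(9/2)


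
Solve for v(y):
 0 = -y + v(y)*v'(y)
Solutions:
 v(y) = -sqrt(C1 + y^2)
 v(y) = sqrt(C1 + y^2)


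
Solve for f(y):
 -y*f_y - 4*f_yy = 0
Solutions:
 f(y) = C1 + C2*erf(sqrt(2)*y/4)


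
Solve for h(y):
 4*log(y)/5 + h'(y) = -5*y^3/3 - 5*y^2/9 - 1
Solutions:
 h(y) = C1 - 5*y^4/12 - 5*y^3/27 - 4*y*log(y)/5 - y/5


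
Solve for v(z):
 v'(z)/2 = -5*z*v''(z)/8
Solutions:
 v(z) = C1 + C2*z^(1/5)


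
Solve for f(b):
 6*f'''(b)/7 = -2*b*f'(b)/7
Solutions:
 f(b) = C1 + Integral(C2*airyai(-3^(2/3)*b/3) + C3*airybi(-3^(2/3)*b/3), b)


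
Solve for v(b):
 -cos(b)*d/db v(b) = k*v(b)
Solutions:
 v(b) = C1*exp(k*(log(sin(b) - 1) - log(sin(b) + 1))/2)


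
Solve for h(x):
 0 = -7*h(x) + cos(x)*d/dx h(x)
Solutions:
 h(x) = C1*sqrt(sin(x) + 1)*(sin(x)^3 + 3*sin(x)^2 + 3*sin(x) + 1)/(sqrt(sin(x) - 1)*(sin(x)^3 - 3*sin(x)^2 + 3*sin(x) - 1))


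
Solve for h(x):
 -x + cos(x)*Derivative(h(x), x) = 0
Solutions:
 h(x) = C1 + Integral(x/cos(x), x)


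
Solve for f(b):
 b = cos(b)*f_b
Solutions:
 f(b) = C1 + Integral(b/cos(b), b)


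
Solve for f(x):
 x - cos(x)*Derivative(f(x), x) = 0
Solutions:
 f(x) = C1 + Integral(x/cos(x), x)


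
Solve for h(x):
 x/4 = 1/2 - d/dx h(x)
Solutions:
 h(x) = C1 - x^2/8 + x/2


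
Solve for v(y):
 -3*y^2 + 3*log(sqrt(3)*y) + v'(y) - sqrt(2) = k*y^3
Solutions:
 v(y) = C1 + k*y^4/4 + y^3 - 3*y*log(y) - 3*y*log(3)/2 + sqrt(2)*y + 3*y


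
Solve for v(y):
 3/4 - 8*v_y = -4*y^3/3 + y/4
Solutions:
 v(y) = C1 + y^4/24 - y^2/64 + 3*y/32


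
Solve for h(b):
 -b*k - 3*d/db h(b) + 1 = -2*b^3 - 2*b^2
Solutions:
 h(b) = C1 + b^4/6 + 2*b^3/9 - b^2*k/6 + b/3


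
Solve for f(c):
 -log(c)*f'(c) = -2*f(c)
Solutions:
 f(c) = C1*exp(2*li(c))


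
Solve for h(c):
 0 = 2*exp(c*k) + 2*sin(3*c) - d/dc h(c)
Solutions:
 h(c) = C1 - 2*cos(3*c)/3 + 2*exp(c*k)/k


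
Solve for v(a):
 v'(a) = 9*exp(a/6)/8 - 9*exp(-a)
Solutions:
 v(a) = C1 + 27*exp(a/6)/4 + 9*exp(-a)


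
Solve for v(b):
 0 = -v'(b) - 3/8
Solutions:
 v(b) = C1 - 3*b/8


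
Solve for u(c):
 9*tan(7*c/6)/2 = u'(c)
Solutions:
 u(c) = C1 - 27*log(cos(7*c/6))/7


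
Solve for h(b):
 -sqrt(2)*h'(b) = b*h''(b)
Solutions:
 h(b) = C1 + C2*b^(1 - sqrt(2))


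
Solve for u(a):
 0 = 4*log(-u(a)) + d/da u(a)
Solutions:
 -li(-u(a)) = C1 - 4*a


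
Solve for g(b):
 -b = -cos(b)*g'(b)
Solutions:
 g(b) = C1 + Integral(b/cos(b), b)


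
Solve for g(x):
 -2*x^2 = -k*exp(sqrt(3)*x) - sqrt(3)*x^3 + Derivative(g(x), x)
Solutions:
 g(x) = C1 + sqrt(3)*k*exp(sqrt(3)*x)/3 + sqrt(3)*x^4/4 - 2*x^3/3


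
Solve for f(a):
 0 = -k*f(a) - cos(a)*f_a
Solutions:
 f(a) = C1*exp(k*(log(sin(a) - 1) - log(sin(a) + 1))/2)


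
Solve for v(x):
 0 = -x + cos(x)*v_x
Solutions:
 v(x) = C1 + Integral(x/cos(x), x)


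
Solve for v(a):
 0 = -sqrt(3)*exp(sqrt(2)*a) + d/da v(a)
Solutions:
 v(a) = C1 + sqrt(6)*exp(sqrt(2)*a)/2


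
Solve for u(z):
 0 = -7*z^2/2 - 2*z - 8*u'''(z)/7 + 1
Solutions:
 u(z) = C1 + C2*z + C3*z^2 - 49*z^5/960 - 7*z^4/96 + 7*z^3/48


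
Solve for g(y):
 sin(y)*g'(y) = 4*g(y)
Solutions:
 g(y) = C1*(cos(y)^2 - 2*cos(y) + 1)/(cos(y)^2 + 2*cos(y) + 1)


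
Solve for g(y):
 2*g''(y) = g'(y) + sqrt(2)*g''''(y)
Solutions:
 g(y) = C1 + C2*exp(y*(4*2^(1/6)*3^(2/3)/(2*sqrt(3)*sqrt(27/2 - 8*sqrt(2)) + 9*sqrt(2))^(1/3) + 6^(1/3)*(2*sqrt(3)*sqrt(27/2 - 8*sqrt(2)) + 9*sqrt(2))^(1/3))/12)*sin(sqrt(3)*y*(-2^(1/6)/(2*sqrt(729/2 - 216*sqrt(2)) + 27*sqrt(2))^(1/3) + 2^(1/3)*(2*sqrt(729/2 - 216*sqrt(2)) + 27*sqrt(2))^(1/3)/12)) + C3*exp(y*(4*2^(1/6)*3^(2/3)/(2*sqrt(3)*sqrt(27/2 - 8*sqrt(2)) + 9*sqrt(2))^(1/3) + 6^(1/3)*(2*sqrt(3)*sqrt(27/2 - 8*sqrt(2)) + 9*sqrt(2))^(1/3))/12)*cos(sqrt(3)*y*(-2^(1/6)/(2*sqrt(729/2 - 216*sqrt(2)) + 27*sqrt(2))^(1/3) + 2^(1/3)*(2*sqrt(729/2 - 216*sqrt(2)) + 27*sqrt(2))^(1/3)/12)) + C4*exp(-y*(4*2^(1/6)*3^(2/3)/(2*sqrt(3)*sqrt(27/2 - 8*sqrt(2)) + 9*sqrt(2))^(1/3) + 6^(1/3)*(2*sqrt(3)*sqrt(27/2 - 8*sqrt(2)) + 9*sqrt(2))^(1/3))/6)


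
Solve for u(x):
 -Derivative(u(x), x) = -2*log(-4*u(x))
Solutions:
 -Integral(1/(log(-_y) + 2*log(2)), (_y, u(x)))/2 = C1 - x


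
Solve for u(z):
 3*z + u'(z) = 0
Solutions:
 u(z) = C1 - 3*z^2/2


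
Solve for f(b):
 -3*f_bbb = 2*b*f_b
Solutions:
 f(b) = C1 + Integral(C2*airyai(-2^(1/3)*3^(2/3)*b/3) + C3*airybi(-2^(1/3)*3^(2/3)*b/3), b)


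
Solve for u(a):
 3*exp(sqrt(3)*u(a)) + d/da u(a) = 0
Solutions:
 u(a) = sqrt(3)*(2*log(1/(C1 + 3*a)) - log(3))/6


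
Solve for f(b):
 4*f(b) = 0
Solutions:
 f(b) = 0


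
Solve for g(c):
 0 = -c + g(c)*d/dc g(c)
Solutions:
 g(c) = -sqrt(C1 + c^2)
 g(c) = sqrt(C1 + c^2)


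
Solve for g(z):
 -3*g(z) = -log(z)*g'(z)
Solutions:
 g(z) = C1*exp(3*li(z))


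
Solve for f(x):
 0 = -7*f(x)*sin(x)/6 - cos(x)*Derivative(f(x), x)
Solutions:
 f(x) = C1*cos(x)^(7/6)


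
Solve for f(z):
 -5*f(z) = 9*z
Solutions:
 f(z) = -9*z/5


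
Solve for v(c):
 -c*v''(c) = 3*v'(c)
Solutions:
 v(c) = C1 + C2/c^2


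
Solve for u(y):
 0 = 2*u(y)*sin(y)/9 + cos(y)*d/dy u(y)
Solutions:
 u(y) = C1*cos(y)^(2/9)


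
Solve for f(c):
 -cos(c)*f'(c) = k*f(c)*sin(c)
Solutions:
 f(c) = C1*exp(k*log(cos(c)))


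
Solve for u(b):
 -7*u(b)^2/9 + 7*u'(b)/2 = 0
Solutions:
 u(b) = -9/(C1 + 2*b)


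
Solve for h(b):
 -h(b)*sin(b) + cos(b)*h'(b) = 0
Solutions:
 h(b) = C1/cos(b)
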